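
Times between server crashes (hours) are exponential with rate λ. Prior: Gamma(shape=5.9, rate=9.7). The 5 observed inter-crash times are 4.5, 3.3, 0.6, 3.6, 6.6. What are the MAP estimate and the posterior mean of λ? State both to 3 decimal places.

Σ times = 18.6. Posterior: Gamma(shape = 5.9+5 = 10.9, rate = 9.7+18.6 = 28.3).
Mode = (α−1)/β = 9.9/28.3 = 0.350.
Mean = α/β = 10.9/28.3 = 0.385.
Mean > mode: the posterior has a right tail.

MAP = 0.350; posterior mean = 0.385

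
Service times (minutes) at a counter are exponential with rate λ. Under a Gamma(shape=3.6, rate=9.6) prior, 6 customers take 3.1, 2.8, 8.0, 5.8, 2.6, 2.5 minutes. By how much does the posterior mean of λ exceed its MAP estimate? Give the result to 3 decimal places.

0.029

Σ times = 24.8. Posterior: Gamma(shape = 3.6+6 = 9.6, rate = 9.6+24.8 = 34.4).
Mode = (α−1)/β = 8.6/34.4 = 0.250.
Mean = α/β = 9.6/34.4 = 0.279.
Difference = 0.279 − 0.250 = 0.029.
Right-skewed posterior ⇒ mode < mean.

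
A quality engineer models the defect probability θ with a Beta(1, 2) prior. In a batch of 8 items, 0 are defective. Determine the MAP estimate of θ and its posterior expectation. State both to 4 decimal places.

Posterior: Beta(1+0, 2+8) = Beta(1, 10).
Since α = 1 ≤ 1 and β > 1, the Beta density is monotone decreasing on [0,1]; the mode is at 0.
Mean = 1/(1+10) = 0.0909.

MAP: 0.0000. Posterior mean: 0.0909.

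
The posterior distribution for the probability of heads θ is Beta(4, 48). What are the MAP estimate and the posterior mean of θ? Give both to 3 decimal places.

Mode = (4−1)/(4+48−2) = 3/50 = 0.060.
Mean = 4/(4+48) = 4/52 = 0.077.

MAP estimate = 0.060, posterior mean = 0.077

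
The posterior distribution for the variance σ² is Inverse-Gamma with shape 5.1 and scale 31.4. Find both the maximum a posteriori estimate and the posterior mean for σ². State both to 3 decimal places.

Mode = β/(α+1) = 31.4/6.1 = 5.148.
Mean = β/(α−1) = 31.4/4.1 = 7.659.

MAP: 5.148. Posterior mean: 7.659.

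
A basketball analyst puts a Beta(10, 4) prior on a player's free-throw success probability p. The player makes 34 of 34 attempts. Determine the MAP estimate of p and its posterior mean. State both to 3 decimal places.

Posterior: Beta(10+34, 4+0) = Beta(44, 4).
Mode = (44−1)/(44+4−2) = 43/46 = 0.935.
Mean = 44/(44+4) = 44/48 = 0.917.
Left-skewed posterior ⇒ mean < mode.

p_MAP = 0.935, E[p|data] = 0.917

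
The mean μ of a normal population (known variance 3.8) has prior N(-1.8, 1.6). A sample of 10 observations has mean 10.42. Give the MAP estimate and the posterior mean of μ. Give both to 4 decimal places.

MAP: 8.0747. Posterior mean: 8.0747.

Posterior for μ is Normal. Precision-weighted mean: (1/1.6·-1.8 + 10/3.8·10.42) / (1/1.6 + 10/3.8) = 8.0747.
A Normal posterior is symmetric, so mode = mean.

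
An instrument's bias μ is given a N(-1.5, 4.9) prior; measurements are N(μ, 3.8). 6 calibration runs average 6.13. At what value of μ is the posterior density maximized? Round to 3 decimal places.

5.257

Posterior for μ is Normal. Precision-weighted mean: (1/4.9·-1.5 + 6/3.8·6.13) / (1/4.9 + 6/3.8) = 5.257.
A Normal posterior is symmetric, so mode = mean.
This is the posterior mode — the MAP estimate.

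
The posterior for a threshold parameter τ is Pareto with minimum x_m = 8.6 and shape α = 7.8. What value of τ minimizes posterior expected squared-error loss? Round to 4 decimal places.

The Pareto density is strictly decreasing on [x_m, ∞), so the mode is x_m = 8.6000.
Mean = α·x_m/(α−1) = 7.8·8.6/6.8 = 9.8647.
Squared-error loss ⇒ the optimal estimator is the posterior mean.

9.8647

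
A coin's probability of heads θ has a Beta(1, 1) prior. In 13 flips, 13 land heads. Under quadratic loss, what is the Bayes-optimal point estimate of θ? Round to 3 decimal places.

Posterior: Beta(1+13, 1+0) = Beta(14, 1).
Since β = 1 ≤ 1 and α > 1, the Beta density is monotone increasing on [0,1]; the mode is at 1.
Mean = 14/(14+1) = 0.933.
Quadratic loss ⇒ the optimal estimator is the posterior mean.

0.933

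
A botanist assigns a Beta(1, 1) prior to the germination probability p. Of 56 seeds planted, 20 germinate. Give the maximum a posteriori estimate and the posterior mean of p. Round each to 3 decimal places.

MAP = 0.357; posterior mean = 0.362

Posterior: Beta(1+20, 1+36) = Beta(21, 37).
Mode = (21−1)/(21+37−2) = 20/56 = 0.357.
With a flat prior the MAP equals the MLE, 20/56.
Mean = 21/(21+37) = 21/58 = 0.362.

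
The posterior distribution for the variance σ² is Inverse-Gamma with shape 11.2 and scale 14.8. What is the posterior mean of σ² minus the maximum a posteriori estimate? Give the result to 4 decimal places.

Mode = β/(α+1) = 14.8/12.2 = 1.2131.
Mean = β/(α−1) = 14.8/10.2 = 1.4510.
Difference = 1.4510 − 1.2131 = 0.2379.
The posterior is right-skewed, so the mean exceeds the mode.

0.2379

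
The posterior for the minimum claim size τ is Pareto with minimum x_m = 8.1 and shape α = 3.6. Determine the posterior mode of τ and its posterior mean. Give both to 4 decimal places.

τ_MAP = 8.1000, E[τ|data] = 11.2154

The Pareto density is strictly decreasing on [x_m, ∞), so the mode is x_m = 8.1000.
Mean = α·x_m/(α−1) = 3.6·8.1/2.6 = 11.2154.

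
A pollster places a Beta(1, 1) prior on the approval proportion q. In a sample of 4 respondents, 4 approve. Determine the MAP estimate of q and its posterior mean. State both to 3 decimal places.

q_MAP = 1.000, E[q|data] = 0.833

Posterior: Beta(1+4, 1+0) = Beta(5, 1).
Since β = 1 ≤ 1 and α > 1, the Beta density is monotone increasing on [0,1]; the mode is at 1.
Mean = 5/(5+1) = 0.833.
Left-skewed posterior ⇒ mean < mode.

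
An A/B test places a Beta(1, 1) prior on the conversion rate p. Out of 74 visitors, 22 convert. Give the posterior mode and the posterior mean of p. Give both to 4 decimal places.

MAP: 0.2973. Posterior mean: 0.3026.

Posterior: Beta(1+22, 1+52) = Beta(23, 53).
Mode = (23−1)/(23+53−2) = 22/74 = 0.2973.
With a flat prior the MAP equals the MLE, 22/74.
Mean = 23/(23+53) = 23/76 = 0.3026.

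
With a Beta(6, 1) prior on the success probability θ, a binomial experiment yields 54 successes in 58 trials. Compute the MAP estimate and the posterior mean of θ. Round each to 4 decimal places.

Posterior: Beta(6+54, 1+4) = Beta(60, 5).
Mode = (60−1)/(60+5−2) = 59/63 = 0.9365.
Mean = 60/(60+5) = 60/65 = 0.9231.

MAP = 0.9365, posterior mean = 0.9231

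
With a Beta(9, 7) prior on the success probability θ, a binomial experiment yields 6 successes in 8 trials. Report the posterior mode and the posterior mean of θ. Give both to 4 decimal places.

θ_MAP = 0.6364, E[θ|data] = 0.6250

Posterior: Beta(9+6, 7+2) = Beta(15, 9).
Mode = (15−1)/(15+9−2) = 14/22 = 0.6364.
Mean = 15/(15+9) = 15/24 = 0.6250.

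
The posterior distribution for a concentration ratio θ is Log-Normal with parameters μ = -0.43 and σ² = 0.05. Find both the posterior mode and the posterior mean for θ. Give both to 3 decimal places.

Mode = exp(μ − σ²) = exp(-0.48) = 0.619.
Mean = exp(μ + σ²/2) = exp(-0.405) = 0.667.
The posterior is right-skewed, so the mean exceeds the mode.

MAP = 0.619; posterior mean = 0.667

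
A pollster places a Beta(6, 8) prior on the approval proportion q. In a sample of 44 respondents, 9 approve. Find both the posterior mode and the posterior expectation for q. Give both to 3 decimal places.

Posterior: Beta(6+9, 8+35) = Beta(15, 43).
Mode = (15−1)/(15+43−2) = 14/56 = 0.250.
Mean = 15/(15+43) = 15/58 = 0.259.

MAP = 0.250; posterior mean = 0.259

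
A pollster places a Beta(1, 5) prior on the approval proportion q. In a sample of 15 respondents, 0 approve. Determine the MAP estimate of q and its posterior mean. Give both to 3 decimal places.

MAP = 0.000, posterior mean = 0.048

Posterior: Beta(1+0, 5+15) = Beta(1, 20).
Since α = 1 ≤ 1 and β > 1, the Beta density is monotone decreasing on [0,1]; the mode is at 0.
Mean = 1/(1+20) = 0.048.
The mean is pulled above the mode by the posterior's right skew.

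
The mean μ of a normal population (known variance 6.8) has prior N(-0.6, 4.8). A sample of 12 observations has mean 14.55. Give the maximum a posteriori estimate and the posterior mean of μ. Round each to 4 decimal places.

Posterior for μ is Normal. Precision-weighted mean: (1/4.8·-0.6 + 12/6.8·14.55) / (1/4.8 + 12/6.8) = 12.9503.
A Normal posterior is symmetric, so mode = mean.

μ_MAP = 12.9503, E[μ|data] = 12.9503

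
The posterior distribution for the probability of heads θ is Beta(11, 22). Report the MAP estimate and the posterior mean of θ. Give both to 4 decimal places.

MAP estimate = 0.3226, posterior mean = 0.3333

Mode = (11−1)/(11+22−2) = 10/31 = 0.3226.
Mean = 11/(11+22) = 11/33 = 0.3333.
Right-skewed posterior ⇒ mode < mean.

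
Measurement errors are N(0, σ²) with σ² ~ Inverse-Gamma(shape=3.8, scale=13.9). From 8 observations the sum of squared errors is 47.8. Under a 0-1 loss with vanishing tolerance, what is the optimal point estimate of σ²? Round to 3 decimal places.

4.295

Posterior: Inverse-Gamma(shape = 3.8+8/2 = 7.8, scale = 13.9+47.8/2 = 37.8).
Mode = β/(α+1) = 37.8/8.8 = 4.295.
Mean = β/(α−1) = 37.8/6.8 = 5.559.
This is the posterior mode — the MAP estimate.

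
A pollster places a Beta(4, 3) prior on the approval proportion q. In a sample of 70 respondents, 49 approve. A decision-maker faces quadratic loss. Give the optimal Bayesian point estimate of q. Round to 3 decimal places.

0.688

Posterior: Beta(4+49, 3+21) = Beta(53, 24).
Mode = (53−1)/(53+24−2) = 52/75 = 0.693.
Mean = 53/(53+24) = 53/77 = 0.688.
Quadratic loss ⇒ the optimal estimator is the posterior mean.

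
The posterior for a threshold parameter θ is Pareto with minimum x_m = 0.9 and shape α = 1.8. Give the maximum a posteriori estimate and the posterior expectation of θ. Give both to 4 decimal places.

θ_MAP = 0.9000, E[θ|data] = 2.0250

The Pareto density is strictly decreasing on [x_m, ∞), so the mode is x_m = 0.9000.
Mean = α·x_m/(α−1) = 1.8·0.9/0.8 = 2.0250.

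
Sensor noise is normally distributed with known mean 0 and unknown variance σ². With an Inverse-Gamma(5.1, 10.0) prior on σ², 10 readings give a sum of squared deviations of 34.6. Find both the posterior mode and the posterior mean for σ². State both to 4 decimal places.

posterior mode = 2.4595, posterior mean = 3.0000

Posterior: Inverse-Gamma(shape = 5.1+10/2 = 10.1, scale = 10.0+34.6/2 = 27.3).
Mode = β/(α+1) = 27.3/11.1 = 2.4595.
Mean = β/(α−1) = 27.3/9.1 = 3.0000.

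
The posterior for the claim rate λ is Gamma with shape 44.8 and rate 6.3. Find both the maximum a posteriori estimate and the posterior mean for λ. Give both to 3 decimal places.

Mode = (α−1)/β = 43.8/6.3 = 6.952.
Mean = α/β = 44.8/6.3 = 7.111.
Mean > mode: the posterior has a right tail.

MAP: 6.952. Posterior mean: 7.111.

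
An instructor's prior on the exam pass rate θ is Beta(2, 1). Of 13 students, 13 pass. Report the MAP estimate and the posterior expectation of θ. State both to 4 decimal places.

MAP estimate = 1.0000, posterior expectation = 0.9375

Posterior: Beta(2+13, 1+0) = Beta(15, 1).
Since β = 1 ≤ 1 and α > 1, the Beta density is monotone increasing on [0,1]; the mode is at 1.
Mean = 15/(15+1) = 0.9375.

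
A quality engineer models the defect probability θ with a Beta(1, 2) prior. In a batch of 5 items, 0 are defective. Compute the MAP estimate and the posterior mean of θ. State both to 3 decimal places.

Posterior: Beta(1+0, 2+5) = Beta(1, 7).
Since α = 1 ≤ 1 and β > 1, the Beta density is monotone decreasing on [0,1]; the mode is at 0.
Mean = 1/(1+7) = 0.125.

θ_MAP = 0.000, E[θ|data] = 0.125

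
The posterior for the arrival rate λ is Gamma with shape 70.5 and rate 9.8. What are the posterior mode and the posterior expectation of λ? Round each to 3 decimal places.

Mode = (α−1)/β = 69.5/9.8 = 7.092.
Mean = α/β = 70.5/9.8 = 7.194.
Right-skewed posterior ⇒ mode < mean.

posterior mode = 7.092, posterior expectation = 7.194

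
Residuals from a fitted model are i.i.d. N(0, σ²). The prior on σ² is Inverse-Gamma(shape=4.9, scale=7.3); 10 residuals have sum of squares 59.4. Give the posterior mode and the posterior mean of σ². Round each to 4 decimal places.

Posterior: Inverse-Gamma(shape = 4.9+10/2 = 9.9, scale = 7.3+59.4/2 = 37.0).
Mode = β/(α+1) = 37.0/10.9 = 3.3945.
Mean = β/(α−1) = 37.0/8.9 = 4.1573.

σ²_MAP = 3.3945, E[σ²|data] = 4.1573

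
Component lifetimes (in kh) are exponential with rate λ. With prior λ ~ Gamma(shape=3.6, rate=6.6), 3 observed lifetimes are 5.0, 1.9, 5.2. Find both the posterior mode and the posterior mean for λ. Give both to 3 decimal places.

Σ times = 12.1. Posterior: Gamma(shape = 3.6+3 = 6.6, rate = 6.6+12.1 = 18.7).
Mode = (α−1)/β = 5.6/18.7 = 0.299.
Mean = α/β = 6.6/18.7 = 0.353.

posterior mode = 0.299, posterior mean = 0.353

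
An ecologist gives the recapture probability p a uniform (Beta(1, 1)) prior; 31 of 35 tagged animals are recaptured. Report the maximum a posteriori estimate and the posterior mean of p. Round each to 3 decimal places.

MAP = 0.886; posterior mean = 0.865

Posterior: Beta(1+31, 1+4) = Beta(32, 5).
Mode = (32−1)/(32+5−2) = 31/35 = 0.886.
Mean = 32/(32+5) = 32/37 = 0.865.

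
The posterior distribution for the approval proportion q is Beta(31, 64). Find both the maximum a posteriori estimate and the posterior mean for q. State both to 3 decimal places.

q_MAP = 0.323, E[q|data] = 0.326

Mode = (31−1)/(31+64−2) = 30/93 = 0.323.
Mean = 31/(31+64) = 31/95 = 0.326.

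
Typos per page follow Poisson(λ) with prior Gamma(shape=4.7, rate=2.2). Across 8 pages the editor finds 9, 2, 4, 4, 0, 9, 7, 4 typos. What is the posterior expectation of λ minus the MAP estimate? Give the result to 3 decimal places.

0.098

Σ counts = 39. Posterior: Gamma(shape = 4.7+39 = 43.7, rate = 2.2+8 = 10.2).
Mode = (α−1)/β = 42.7/10.2 = 4.186.
Mean = α/β = 43.7/10.2 = 4.284.
Difference = 4.284 − 4.186 = 0.098.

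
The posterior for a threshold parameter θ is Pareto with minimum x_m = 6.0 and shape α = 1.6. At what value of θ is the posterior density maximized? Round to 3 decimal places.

6.000

The Pareto density is strictly decreasing on [x_m, ∞), so the mode is x_m = 6.000.
Mean = α·x_m/(α−1) = 1.6·6.0/0.6 = 16.000.
This is the posterior mode — the MAP estimate.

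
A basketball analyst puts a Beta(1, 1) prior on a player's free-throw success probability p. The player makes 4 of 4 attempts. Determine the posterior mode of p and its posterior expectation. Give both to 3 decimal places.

Posterior: Beta(1+4, 1+0) = Beta(5, 1).
Since β = 1 ≤ 1 and α > 1, the Beta density is monotone increasing on [0,1]; the mode is at 1.
Mean = 5/(5+1) = 0.833.

MAP = 1.000, posterior mean = 0.833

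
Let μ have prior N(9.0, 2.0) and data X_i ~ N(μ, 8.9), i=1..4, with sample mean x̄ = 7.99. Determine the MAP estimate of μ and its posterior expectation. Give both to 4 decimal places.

Posterior for μ is Normal. Precision-weighted mean: (1/2.0·9.0 + 4/8.9·7.99) / (1/2.0 + 4/8.9) = 8.5219.
A Normal posterior is symmetric, so mode = mean.

MAP estimate = 8.5219, posterior expectation = 8.5219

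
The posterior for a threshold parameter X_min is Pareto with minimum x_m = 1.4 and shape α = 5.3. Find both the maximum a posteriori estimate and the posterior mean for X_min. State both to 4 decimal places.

MAP = 1.4000; posterior mean = 1.7256

The Pareto density is strictly decreasing on [x_m, ∞), so the mode is x_m = 1.4000.
Mean = α·x_m/(α−1) = 5.3·1.4/4.3 = 1.7256.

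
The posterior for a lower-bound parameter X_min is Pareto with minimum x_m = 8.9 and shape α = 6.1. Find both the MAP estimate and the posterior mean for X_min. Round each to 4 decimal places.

The Pareto density is strictly decreasing on [x_m, ∞), so the mode is x_m = 8.9000.
Mean = α·x_m/(α−1) = 6.1·8.9/5.1 = 10.6451.

MAP = 8.9000; posterior mean = 10.6451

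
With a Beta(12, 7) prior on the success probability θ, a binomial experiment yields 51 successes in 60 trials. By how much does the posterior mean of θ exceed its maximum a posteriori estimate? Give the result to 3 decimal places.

Posterior: Beta(12+51, 7+9) = Beta(63, 16).
Mode = (63−1)/(63+16−2) = 62/77 = 0.805.
Mean = 63/(63+16) = 63/79 = 0.797.
Difference = 0.797 − 0.805 = -0.008.
The posterior is left-skewed, so the mode exceeds the mean.

-0.008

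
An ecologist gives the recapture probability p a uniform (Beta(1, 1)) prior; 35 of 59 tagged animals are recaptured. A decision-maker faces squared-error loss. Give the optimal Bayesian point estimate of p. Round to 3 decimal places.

Posterior: Beta(1+35, 1+24) = Beta(36, 25).
Mode = (36−1)/(36+25−2) = 35/59 = 0.593.
Mean = 36/(36+25) = 36/61 = 0.590.
Squared-error loss ⇒ the optimal estimator is the posterior mean.

0.590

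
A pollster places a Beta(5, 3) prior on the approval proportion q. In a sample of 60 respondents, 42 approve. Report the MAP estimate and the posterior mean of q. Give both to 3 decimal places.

Posterior: Beta(5+42, 3+18) = Beta(47, 21).
Mode = (47−1)/(47+21−2) = 46/66 = 0.697.
Mean = 47/(47+21) = 47/68 = 0.691.
The posterior is left-skewed, so the mode exceeds the mean.

MAP estimate = 0.697, posterior mean = 0.691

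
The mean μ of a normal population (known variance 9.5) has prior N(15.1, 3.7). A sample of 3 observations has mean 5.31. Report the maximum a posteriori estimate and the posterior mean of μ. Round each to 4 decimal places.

MAP = 9.8248; posterior mean = 9.8248

Posterior for μ is Normal. Precision-weighted mean: (1/3.7·15.1 + 3/9.5·5.31) / (1/3.7 + 3/9.5) = 9.8248.
A Normal posterior is symmetric, so mode = mean.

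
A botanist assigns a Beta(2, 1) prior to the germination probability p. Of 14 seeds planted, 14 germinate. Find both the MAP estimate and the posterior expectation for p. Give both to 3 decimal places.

Posterior: Beta(2+14, 1+0) = Beta(16, 1).
Since β = 1 ≤ 1 and α > 1, the Beta density is monotone increasing on [0,1]; the mode is at 1.
Mean = 16/(16+1) = 0.941.
The mean is pulled below the mode by the posterior's left skew.

MAP = 1.000; posterior mean = 0.941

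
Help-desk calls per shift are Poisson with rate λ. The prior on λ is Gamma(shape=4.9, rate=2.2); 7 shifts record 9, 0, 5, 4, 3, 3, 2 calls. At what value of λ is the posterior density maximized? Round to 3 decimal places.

3.250

Σ counts = 26. Posterior: Gamma(shape = 4.9+26 = 30.9, rate = 2.2+7 = 9.2).
Mode = (α−1)/β = 29.9/9.2 = 3.250.
Mean = α/β = 30.9/9.2 = 3.359.
This is the posterior mode — the MAP estimate.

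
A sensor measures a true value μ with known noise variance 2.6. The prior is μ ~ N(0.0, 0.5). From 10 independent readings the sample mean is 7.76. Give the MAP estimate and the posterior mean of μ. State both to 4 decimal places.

μ_MAP = 5.1053, E[μ|data] = 5.1053

Posterior for μ is Normal. Precision-weighted mean: (1/0.5·0.0 + 10/2.6·7.76) / (1/0.5 + 10/2.6) = 5.1053.
A Normal posterior is symmetric, so mode = mean.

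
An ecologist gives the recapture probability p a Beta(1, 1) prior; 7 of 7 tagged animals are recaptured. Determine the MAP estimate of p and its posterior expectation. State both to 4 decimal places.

MAP = 1.0000, posterior mean = 0.8889

Posterior: Beta(1+7, 1+0) = Beta(8, 1).
Since β = 1 ≤ 1 and α > 1, the Beta density is monotone increasing on [0,1]; the mode is at 1.
Mean = 8/(8+1) = 0.8889.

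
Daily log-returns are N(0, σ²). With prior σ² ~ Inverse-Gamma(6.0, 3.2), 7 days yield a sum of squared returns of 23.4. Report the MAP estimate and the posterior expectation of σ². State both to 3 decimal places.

MAP estimate = 1.419, posterior expectation = 1.753

Posterior: Inverse-Gamma(shape = 6.0+7/2 = 9.5, scale = 3.2+23.4/2 = 14.9).
Mode = β/(α+1) = 14.9/10.5 = 1.419.
Mean = β/(α−1) = 14.9/8.5 = 1.753.
Mean > mode: the posterior has a right tail.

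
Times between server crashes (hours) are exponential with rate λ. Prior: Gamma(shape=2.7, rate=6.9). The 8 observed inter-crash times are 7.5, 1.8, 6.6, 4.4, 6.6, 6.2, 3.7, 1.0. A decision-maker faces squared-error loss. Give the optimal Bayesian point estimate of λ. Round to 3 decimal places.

0.239

Σ times = 37.8. Posterior: Gamma(shape = 2.7+8 = 10.7, rate = 6.9+37.8 = 44.7).
Mode = (α−1)/β = 9.7/44.7 = 0.217.
Mean = α/β = 10.7/44.7 = 0.239.
Squared-error loss ⇒ the optimal estimator is the posterior mean.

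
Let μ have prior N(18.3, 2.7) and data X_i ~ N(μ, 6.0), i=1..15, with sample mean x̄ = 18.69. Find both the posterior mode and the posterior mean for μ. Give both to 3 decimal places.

MAP: 18.640. Posterior mean: 18.640.

Posterior for μ is Normal. Precision-weighted mean: (1/2.7·18.3 + 15/6.0·18.69) / (1/2.7 + 15/6.0) = 18.640.
A Normal posterior is symmetric, so mode = mean.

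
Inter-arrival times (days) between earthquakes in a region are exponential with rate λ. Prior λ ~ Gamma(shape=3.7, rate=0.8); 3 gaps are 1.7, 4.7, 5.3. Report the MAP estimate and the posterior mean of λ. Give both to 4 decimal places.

Σ times = 11.7. Posterior: Gamma(shape = 3.7+3 = 6.7, rate = 0.8+11.7 = 12.5).
Mode = (α−1)/β = 5.7/12.5 = 0.4560.
Mean = α/β = 6.7/12.5 = 0.5360.

MAP = 0.4560, posterior mean = 0.5360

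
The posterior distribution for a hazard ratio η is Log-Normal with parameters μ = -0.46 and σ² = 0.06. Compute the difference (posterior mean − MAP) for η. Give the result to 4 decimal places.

0.0560

Mode = exp(μ − σ²) = exp(-0.52) = 0.5945.
Mean = exp(μ + σ²/2) = exp(-0.430) = 0.6505.
Difference = 0.6505 − 0.5945 = 0.0560.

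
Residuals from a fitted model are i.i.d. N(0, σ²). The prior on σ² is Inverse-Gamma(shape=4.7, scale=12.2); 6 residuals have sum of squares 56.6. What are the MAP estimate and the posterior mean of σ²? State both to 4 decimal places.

Posterior: Inverse-Gamma(shape = 4.7+6/2 = 7.7, scale = 12.2+56.6/2 = 40.5).
Mode = β/(α+1) = 40.5/8.7 = 4.6552.
Mean = β/(α−1) = 40.5/6.7 = 6.0448.

MAP = 4.6552, posterior mean = 6.0448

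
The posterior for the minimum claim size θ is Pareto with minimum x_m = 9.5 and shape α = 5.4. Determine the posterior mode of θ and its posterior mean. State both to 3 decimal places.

The Pareto density is strictly decreasing on [x_m, ∞), so the mode is x_m = 9.500.
Mean = α·x_m/(α−1) = 5.4·9.5/4.4 = 11.659.

MAP = 9.500, posterior mean = 11.659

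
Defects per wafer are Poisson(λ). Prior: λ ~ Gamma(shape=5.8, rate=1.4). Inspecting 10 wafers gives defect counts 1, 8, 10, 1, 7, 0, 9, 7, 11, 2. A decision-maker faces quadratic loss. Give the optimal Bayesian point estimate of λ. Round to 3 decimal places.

5.421

Σ counts = 56. Posterior: Gamma(shape = 5.8+56 = 61.8, rate = 1.4+10 = 11.4).
Mode = (α−1)/β = 60.8/11.4 = 5.333.
Mean = α/β = 61.8/11.4 = 5.421.
Quadratic loss ⇒ the optimal estimator is the posterior mean.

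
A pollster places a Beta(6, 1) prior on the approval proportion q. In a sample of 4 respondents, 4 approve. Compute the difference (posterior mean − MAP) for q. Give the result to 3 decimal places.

-0.091

Posterior: Beta(6+4, 1+0) = Beta(10, 1).
Since β = 1 ≤ 1 and α > 1, the Beta density is monotone increasing on [0,1]; the mode is at 1.
Mean = 10/(10+1) = 0.909.
Difference = 0.909 − 1.000 = -0.091.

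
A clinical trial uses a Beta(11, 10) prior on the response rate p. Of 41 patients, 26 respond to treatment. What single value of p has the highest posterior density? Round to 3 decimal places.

0.600

Posterior: Beta(11+26, 10+15) = Beta(37, 25).
Mode = (37−1)/(37+25−2) = 36/60 = 0.600.
Mean = 37/(37+25) = 37/62 = 0.597.
This is the posterior mode — the MAP estimate.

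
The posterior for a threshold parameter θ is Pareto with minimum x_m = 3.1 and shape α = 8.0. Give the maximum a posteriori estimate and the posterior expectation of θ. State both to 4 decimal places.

θ_MAP = 3.1000, E[θ|data] = 3.5429

The Pareto density is strictly decreasing on [x_m, ∞), so the mode is x_m = 3.1000.
Mean = α·x_m/(α−1) = 8.0·3.1/7.0 = 3.5429.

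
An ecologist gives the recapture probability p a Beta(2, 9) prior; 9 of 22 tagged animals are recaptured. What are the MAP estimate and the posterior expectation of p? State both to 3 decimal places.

MAP = 0.323, posterior mean = 0.333

Posterior: Beta(2+9, 9+13) = Beta(11, 22).
Mode = (11−1)/(11+22−2) = 10/31 = 0.323.
Mean = 11/(11+22) = 11/33 = 0.333.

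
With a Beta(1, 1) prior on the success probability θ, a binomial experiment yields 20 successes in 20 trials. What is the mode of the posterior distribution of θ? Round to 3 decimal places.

1.000

Posterior: Beta(1+20, 1+0) = Beta(21, 1).
Since β = 1 ≤ 1 and α > 1, the Beta density is monotone increasing on [0,1]; the mode is at 1.
Mean = 21/(21+1) = 0.955.
This is the posterior mode — the MAP estimate.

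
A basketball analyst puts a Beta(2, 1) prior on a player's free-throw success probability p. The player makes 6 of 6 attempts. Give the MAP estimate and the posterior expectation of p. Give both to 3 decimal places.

Posterior: Beta(2+6, 1+0) = Beta(8, 1).
Since β = 1 ≤ 1 and α > 1, the Beta density is monotone increasing on [0,1]; the mode is at 1.
Mean = 8/(8+1) = 0.889.

MAP = 1.000, posterior mean = 0.889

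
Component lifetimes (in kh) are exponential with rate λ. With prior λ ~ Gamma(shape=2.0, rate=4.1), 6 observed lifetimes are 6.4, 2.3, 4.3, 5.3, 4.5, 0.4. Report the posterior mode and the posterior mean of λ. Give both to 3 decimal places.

Σ times = 23.2. Posterior: Gamma(shape = 2.0+6 = 8.0, rate = 4.1+23.2 = 27.3).
Mode = (α−1)/β = 7.0/27.3 = 0.256.
Mean = α/β = 8.0/27.3 = 0.293.

posterior mode = 0.256, posterior mean = 0.293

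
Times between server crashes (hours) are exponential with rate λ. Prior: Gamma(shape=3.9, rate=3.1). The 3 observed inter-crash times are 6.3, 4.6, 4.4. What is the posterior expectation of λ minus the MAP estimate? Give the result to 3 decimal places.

Σ times = 15.3. Posterior: Gamma(shape = 3.9+3 = 6.9, rate = 3.1+15.3 = 18.4).
Mode = (α−1)/β = 5.9/18.4 = 0.321.
Mean = α/β = 6.9/18.4 = 0.375.
Difference = 0.375 − 0.321 = 0.054.
Mean > mode: the posterior has a right tail.

0.054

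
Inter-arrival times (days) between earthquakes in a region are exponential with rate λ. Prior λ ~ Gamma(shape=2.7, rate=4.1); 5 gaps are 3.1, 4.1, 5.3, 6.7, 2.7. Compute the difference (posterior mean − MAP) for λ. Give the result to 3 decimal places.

0.038

Σ times = 21.9. Posterior: Gamma(shape = 2.7+5 = 7.7, rate = 4.1+21.9 = 26.0).
Mode = (α−1)/β = 6.7/26.0 = 0.258.
Mean = α/β = 7.7/26.0 = 0.296.
Difference = 0.296 − 0.258 = 0.038.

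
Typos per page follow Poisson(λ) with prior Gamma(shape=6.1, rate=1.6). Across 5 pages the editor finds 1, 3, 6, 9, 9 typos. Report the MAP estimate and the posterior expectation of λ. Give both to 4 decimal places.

MAP estimate = 5.0152, posterior expectation = 5.1667

Σ counts = 28. Posterior: Gamma(shape = 6.1+28 = 34.1, rate = 1.6+5 = 6.6).
Mode = (α−1)/β = 33.1/6.6 = 5.0152.
Mean = α/β = 34.1/6.6 = 5.1667.
The posterior is right-skewed, so the mean exceeds the mode.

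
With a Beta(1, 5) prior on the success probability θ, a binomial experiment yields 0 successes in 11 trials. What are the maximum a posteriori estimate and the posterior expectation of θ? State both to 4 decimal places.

MAP = 0.0000; posterior mean = 0.0588

Posterior: Beta(1+0, 5+11) = Beta(1, 16).
Since α = 1 ≤ 1 and β > 1, the Beta density is monotone decreasing on [0,1]; the mode is at 0.
Mean = 1/(1+16) = 0.0588.
Right-skewed posterior ⇒ mode < mean.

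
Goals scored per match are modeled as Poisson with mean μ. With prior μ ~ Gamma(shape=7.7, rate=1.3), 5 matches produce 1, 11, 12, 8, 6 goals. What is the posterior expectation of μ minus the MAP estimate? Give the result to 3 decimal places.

Σ counts = 38. Posterior: Gamma(shape = 7.7+38 = 45.7, rate = 1.3+5 = 6.3).
Mode = (α−1)/β = 44.7/6.3 = 7.095.
Mean = α/β = 45.7/6.3 = 7.254.
Difference = 7.254 − 7.095 = 0.159.

0.159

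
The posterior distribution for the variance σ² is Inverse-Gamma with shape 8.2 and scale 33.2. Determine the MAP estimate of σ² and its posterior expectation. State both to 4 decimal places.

Mode = β/(α+1) = 33.2/9.2 = 3.6087.
Mean = β/(α−1) = 33.2/7.2 = 4.6111.
Right-skewed posterior ⇒ mode < mean.

MAP = 3.6087; posterior mean = 4.6111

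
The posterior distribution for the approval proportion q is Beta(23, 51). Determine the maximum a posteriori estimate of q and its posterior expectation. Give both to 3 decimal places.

maximum a posteriori estimate = 0.306, posterior expectation = 0.311

Mode = (23−1)/(23+51−2) = 22/72 = 0.306.
Mean = 23/(23+51) = 23/74 = 0.311.
The mean is pulled above the mode by the posterior's right skew.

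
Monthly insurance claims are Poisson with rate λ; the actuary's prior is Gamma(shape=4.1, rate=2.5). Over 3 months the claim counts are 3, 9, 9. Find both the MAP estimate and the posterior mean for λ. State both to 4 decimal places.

MAP estimate = 4.3818, posterior mean = 4.5636

Σ counts = 21. Posterior: Gamma(shape = 4.1+21 = 25.1, rate = 2.5+3 = 5.5).
Mode = (α−1)/β = 24.1/5.5 = 4.3818.
Mean = α/β = 25.1/5.5 = 4.5636.
Mean > mode: the posterior has a right tail.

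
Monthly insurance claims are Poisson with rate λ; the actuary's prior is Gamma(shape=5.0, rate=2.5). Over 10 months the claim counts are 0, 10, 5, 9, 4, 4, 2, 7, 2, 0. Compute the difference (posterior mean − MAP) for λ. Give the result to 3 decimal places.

Σ counts = 43. Posterior: Gamma(shape = 5.0+43 = 48.0, rate = 2.5+10 = 12.5).
Mode = (α−1)/β = 47.0/12.5 = 3.760.
Mean = α/β = 48.0/12.5 = 3.840.
Difference = 3.840 − 3.760 = 0.080.

0.080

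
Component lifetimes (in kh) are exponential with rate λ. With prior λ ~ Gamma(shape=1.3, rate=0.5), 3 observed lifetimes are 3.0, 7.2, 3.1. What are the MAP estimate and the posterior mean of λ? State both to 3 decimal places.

Σ times = 13.3. Posterior: Gamma(shape = 1.3+3 = 4.3, rate = 0.5+13.3 = 13.8).
Mode = (α−1)/β = 3.3/13.8 = 0.239.
Mean = α/β = 4.3/13.8 = 0.312.
The posterior is right-skewed, so the mean exceeds the mode.

λ_MAP = 0.239, E[λ|data] = 0.312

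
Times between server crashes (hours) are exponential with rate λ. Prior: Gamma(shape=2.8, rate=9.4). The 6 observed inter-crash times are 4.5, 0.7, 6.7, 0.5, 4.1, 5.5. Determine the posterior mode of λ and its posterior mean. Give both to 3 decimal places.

Σ times = 22.0. Posterior: Gamma(shape = 2.8+6 = 8.8, rate = 9.4+22.0 = 31.4).
Mode = (α−1)/β = 7.8/31.4 = 0.248.
Mean = α/β = 8.8/31.4 = 0.280.
Right-skewed posterior ⇒ mode < mean.

λ_MAP = 0.248, E[λ|data] = 0.280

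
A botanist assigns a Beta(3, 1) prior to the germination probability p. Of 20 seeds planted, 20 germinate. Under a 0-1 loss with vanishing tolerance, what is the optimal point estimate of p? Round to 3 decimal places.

1.000

Posterior: Beta(3+20, 1+0) = Beta(23, 1).
Since β = 1 ≤ 1 and α > 1, the Beta density is monotone increasing on [0,1]; the mode is at 1.
Mean = 23/(23+1) = 0.958.
This is the posterior mode — the MAP estimate.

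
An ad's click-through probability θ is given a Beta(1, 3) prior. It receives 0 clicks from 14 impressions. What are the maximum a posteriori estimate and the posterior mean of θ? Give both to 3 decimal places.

Posterior: Beta(1+0, 3+14) = Beta(1, 17).
Since α = 1 ≤ 1 and β > 1, the Beta density is monotone decreasing on [0,1]; the mode is at 0.
Mean = 1/(1+17) = 0.056.
Mean > mode: the posterior has a right tail.

MAP: 0.000. Posterior mean: 0.056.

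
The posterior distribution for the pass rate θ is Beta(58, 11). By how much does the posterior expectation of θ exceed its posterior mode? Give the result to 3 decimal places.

Mode = (58−1)/(58+11−2) = 57/67 = 0.851.
Mean = 58/(58+11) = 58/69 = 0.841.
Difference = 0.841 − 0.851 = -0.010.

-0.010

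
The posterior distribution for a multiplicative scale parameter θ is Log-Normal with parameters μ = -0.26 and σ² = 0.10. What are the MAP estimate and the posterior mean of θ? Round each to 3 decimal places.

MAP = 0.698, posterior mean = 0.811

Mode = exp(μ − σ²) = exp(-0.36) = 0.698.
Mean = exp(μ + σ²/2) = exp(-0.210) = 0.811.
The posterior is right-skewed, so the mean exceeds the mode.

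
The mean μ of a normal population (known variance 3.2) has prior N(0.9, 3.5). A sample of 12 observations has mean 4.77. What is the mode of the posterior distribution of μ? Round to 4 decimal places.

4.4960

Posterior for μ is Normal. Precision-weighted mean: (1/3.5·0.9 + 12/3.2·4.77) / (1/3.5 + 12/3.2) = 4.4960.
A Normal posterior is symmetric, so mode = mean.
This is the posterior mode — the MAP estimate.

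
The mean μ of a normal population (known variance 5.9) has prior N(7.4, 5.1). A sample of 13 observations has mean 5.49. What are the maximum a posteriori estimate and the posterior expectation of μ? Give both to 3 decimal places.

MAP = 5.646, posterior mean = 5.646

Posterior for μ is Normal. Precision-weighted mean: (1/5.1·7.4 + 13/5.9·5.49) / (1/5.1 + 13/5.9) = 5.646.
A Normal posterior is symmetric, so mode = mean.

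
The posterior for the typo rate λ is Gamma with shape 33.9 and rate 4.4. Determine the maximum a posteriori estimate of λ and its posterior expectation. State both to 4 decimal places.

λ_MAP = 7.4773, E[λ|data] = 7.7045

Mode = (α−1)/β = 32.9/4.4 = 7.4773.
Mean = α/β = 33.9/4.4 = 7.7045.
Right-skewed posterior ⇒ mode < mean.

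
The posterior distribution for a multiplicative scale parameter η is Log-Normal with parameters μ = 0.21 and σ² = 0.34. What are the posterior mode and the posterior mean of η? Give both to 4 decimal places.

η_MAP = 0.8781, E[η|data] = 1.4623

Mode = exp(μ − σ²) = exp(-0.13) = 0.8781.
Mean = exp(μ + σ²/2) = exp(0.380) = 1.4623.
Right-skewed posterior ⇒ mode < mean.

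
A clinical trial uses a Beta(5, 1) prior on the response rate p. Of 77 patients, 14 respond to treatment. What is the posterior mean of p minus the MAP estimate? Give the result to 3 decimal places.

Posterior: Beta(5+14, 1+63) = Beta(19, 64).
Mode = (19−1)/(19+64−2) = 18/81 = 0.222.
Mean = 19/(19+64) = 19/83 = 0.229.
Difference = 0.229 − 0.222 = 0.007.

0.007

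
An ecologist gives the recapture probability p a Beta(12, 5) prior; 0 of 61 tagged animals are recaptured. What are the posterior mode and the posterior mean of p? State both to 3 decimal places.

Posterior: Beta(12+0, 5+61) = Beta(12, 66).
Mode = (12−1)/(12+66−2) = 11/76 = 0.145.
Mean = 12/(12+66) = 12/78 = 0.154.
Right-skewed posterior ⇒ mode < mean.

MAP: 0.145. Posterior mean: 0.154.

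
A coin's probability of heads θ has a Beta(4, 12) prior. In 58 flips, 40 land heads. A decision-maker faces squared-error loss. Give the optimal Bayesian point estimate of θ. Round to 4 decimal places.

0.5946

Posterior: Beta(4+40, 12+18) = Beta(44, 30).
Mode = (44−1)/(44+30−2) = 43/72 = 0.5972.
Mean = 44/(44+30) = 44/74 = 0.5946.
Squared-error loss ⇒ the optimal estimator is the posterior mean.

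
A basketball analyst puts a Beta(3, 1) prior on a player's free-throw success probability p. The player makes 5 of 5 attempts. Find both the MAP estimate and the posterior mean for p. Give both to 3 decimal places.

MAP = 1.000; posterior mean = 0.889

Posterior: Beta(3+5, 1+0) = Beta(8, 1).
Since β = 1 ≤ 1 and α > 1, the Beta density is monotone increasing on [0,1]; the mode is at 1.
Mean = 8/(8+1) = 0.889.
Left-skewed posterior ⇒ mean < mode.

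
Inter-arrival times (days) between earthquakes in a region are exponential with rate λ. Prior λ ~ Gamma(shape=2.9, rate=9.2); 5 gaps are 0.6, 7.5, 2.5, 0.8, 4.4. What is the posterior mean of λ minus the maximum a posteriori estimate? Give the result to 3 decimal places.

Σ times = 15.8. Posterior: Gamma(shape = 2.9+5 = 7.9, rate = 9.2+15.8 = 25.0).
Mode = (α−1)/β = 6.9/25.0 = 0.276.
Mean = α/β = 7.9/25.0 = 0.316.
Difference = 0.316 − 0.276 = 0.040.

0.040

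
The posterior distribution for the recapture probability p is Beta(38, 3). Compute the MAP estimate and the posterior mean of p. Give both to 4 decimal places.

MAP = 0.9487, posterior mean = 0.9268

Mode = (38−1)/(38+3−2) = 37/39 = 0.9487.
Mean = 38/(38+3) = 38/41 = 0.9268.
Left-skewed posterior ⇒ mean < mode.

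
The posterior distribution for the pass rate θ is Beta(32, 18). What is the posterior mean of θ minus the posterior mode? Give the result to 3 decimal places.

-0.006

Mode = (32−1)/(32+18−2) = 31/48 = 0.646.
Mean = 32/(32+18) = 32/50 = 0.640.
Difference = 0.640 − 0.646 = -0.006.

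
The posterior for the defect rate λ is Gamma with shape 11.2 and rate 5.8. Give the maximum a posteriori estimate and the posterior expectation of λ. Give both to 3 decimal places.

Mode = (α−1)/β = 10.2/5.8 = 1.759.
Mean = α/β = 11.2/5.8 = 1.931.

MAP = 1.759; posterior mean = 1.931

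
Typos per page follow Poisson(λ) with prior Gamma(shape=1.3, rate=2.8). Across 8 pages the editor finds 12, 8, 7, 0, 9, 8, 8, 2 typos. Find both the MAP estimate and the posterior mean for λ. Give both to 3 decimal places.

MAP: 5.028. Posterior mean: 5.120.

Σ counts = 54. Posterior: Gamma(shape = 1.3+54 = 55.3, rate = 2.8+8 = 10.8).
Mode = (α−1)/β = 54.3/10.8 = 5.028.
Mean = α/β = 55.3/10.8 = 5.120.
The mean is pulled above the mode by the posterior's right skew.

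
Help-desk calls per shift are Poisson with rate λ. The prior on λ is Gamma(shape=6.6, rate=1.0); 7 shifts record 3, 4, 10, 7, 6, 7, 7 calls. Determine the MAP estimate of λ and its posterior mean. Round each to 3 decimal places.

MAP = 6.200, posterior mean = 6.325

Σ counts = 44. Posterior: Gamma(shape = 6.6+44 = 50.6, rate = 1.0+7 = 8.0).
Mode = (α−1)/β = 49.6/8.0 = 6.200.
Mean = α/β = 50.6/8.0 = 6.325.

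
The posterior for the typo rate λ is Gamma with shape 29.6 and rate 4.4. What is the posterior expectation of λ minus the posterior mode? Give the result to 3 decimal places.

0.227

Mode = (α−1)/β = 28.6/4.4 = 6.500.
Mean = α/β = 29.6/4.4 = 6.727.
Difference = 6.727 − 6.500 = 0.227.
The posterior is right-skewed, so the mean exceeds the mode.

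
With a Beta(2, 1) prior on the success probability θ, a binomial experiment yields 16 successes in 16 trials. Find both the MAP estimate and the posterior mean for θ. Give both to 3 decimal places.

Posterior: Beta(2+16, 1+0) = Beta(18, 1).
Since β = 1 ≤ 1 and α > 1, the Beta density is monotone increasing on [0,1]; the mode is at 1.
Mean = 18/(18+1) = 0.947.

MAP = 1.000, posterior mean = 0.947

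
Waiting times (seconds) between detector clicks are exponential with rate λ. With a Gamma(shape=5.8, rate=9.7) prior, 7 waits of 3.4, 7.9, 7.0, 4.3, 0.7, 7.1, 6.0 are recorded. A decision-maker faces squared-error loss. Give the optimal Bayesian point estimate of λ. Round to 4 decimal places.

0.2777

Σ times = 36.4. Posterior: Gamma(shape = 5.8+7 = 12.8, rate = 9.7+36.4 = 46.1).
Mode = (α−1)/β = 11.8/46.1 = 0.2560.
Mean = α/β = 12.8/46.1 = 0.2777.
Squared-error loss ⇒ the optimal estimator is the posterior mean.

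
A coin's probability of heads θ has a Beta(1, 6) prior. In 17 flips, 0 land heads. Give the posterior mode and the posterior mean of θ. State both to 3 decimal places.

Posterior: Beta(1+0, 6+17) = Beta(1, 23).
Since α = 1 ≤ 1 and β > 1, the Beta density is monotone decreasing on [0,1]; the mode is at 0.
Mean = 1/(1+23) = 0.042.
The mean is pulled above the mode by the posterior's right skew.

MAP = 0.000; posterior mean = 0.042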